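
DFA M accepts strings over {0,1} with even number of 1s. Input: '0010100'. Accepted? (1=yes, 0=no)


DFA has 2 states: q_even (start, accept=yes) and q_odd
Processing string '0010100' character by character:
  Position 0: read '0', 1-count=0 -> q_even (no change)
  Position 1: read '0', 1-count=0 -> q_even (no change)
  Position 2: read '1', 1-count=1 -> q_odd
  Position 3: read '0', 1-count=1 -> q_odd (no change)
  Position 4: read '1', 1-count=2 -> q_even
  Position 5: read '0', 1-count=2 -> q_even (no change)
  Position 6: read '0', 1-count=2 -> q_even (no change)
Final state: q_even, total 1s = 2 (even); the DFA requires an even count -> accept

1


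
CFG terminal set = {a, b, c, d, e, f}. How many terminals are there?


Terminal symbols: a, b, c, d, e, f
Counting each: a (#1), b (#2), c (#3), d (#4), e (#5), f (#6)
Total = 6

6


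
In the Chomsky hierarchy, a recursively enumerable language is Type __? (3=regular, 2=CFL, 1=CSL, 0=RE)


Chomsky hierarchy levels:
  Type 3: Regular (DFA/NFA/regex)
  Type 2: Context-free (PDA)
  Type 1: Context-sensitive
  Type 0: Recursively enumerable (TM)
'recursively enumerable' corresponds to Type 0

0


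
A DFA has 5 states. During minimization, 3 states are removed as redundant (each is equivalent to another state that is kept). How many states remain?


Original DFA: 5 states
Redundant states removed: 3
Minimized states = original - removed
= 5 - 3
= 2

2


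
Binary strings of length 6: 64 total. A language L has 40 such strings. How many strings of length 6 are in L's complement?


Alphabet: {0,1}
String length: 6
Total strings of length 6 = 2^6 = 64
Strings in L = 40
Complement = total - |L|
= 64 - 40
= 24

24


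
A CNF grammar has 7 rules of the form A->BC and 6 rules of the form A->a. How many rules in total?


CNF allows two rule forms:
  A -> BC (binary): 7 rules
  A -> a (terminal): 6 rules
Total = 7 + 6 = 13

13


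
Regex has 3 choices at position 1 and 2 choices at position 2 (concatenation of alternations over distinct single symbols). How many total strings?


First group: 3 alternatives
Second group: 2 alternatives
Concatenation: each choice from group 1 pairs with each from group 2
Total = 3 x 2 = 6

6


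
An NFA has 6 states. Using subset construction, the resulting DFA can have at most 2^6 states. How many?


NFA has 6 states
Subset construction: each DFA state = subset of NFA states
Maximum subsets = 2^6
2^6 = 64

64


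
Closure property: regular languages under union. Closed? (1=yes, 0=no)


Regular languages are closed under:
- Union (DFA product construction)
- Intersection (DFA product construction)
- Complement (swap accept/reject states)
- Concatenation (NFA construction)
- Kleene star (NFA construction)
union is in this list
Therefore: closed

1


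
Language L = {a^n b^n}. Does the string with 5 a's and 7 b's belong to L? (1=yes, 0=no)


Language requires equal numbers of a's and b's
PDA pushes for each 'a', pops for each 'b'
Number of a's = 5
Number of b's = 7
5 != 7 -> Reject

0


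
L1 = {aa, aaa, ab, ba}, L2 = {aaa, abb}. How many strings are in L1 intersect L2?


L1 = {aa, aaa, ab, ba}
L2 = {aaa, abb}
Checking each string in L1 against L2:
  'aa': in L2? No
  'aaa': in L2? Yes
  'ab': in L2? No
  'ba': in L2? No
Intersection = {aaa}
|L1 ∩ L2| = 1

1


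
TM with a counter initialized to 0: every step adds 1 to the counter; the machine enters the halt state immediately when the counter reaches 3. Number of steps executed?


Counter starts at 0. Counting sequence:
  Step 1: counter = 1
  Step 2: counter = 2
  Step 3: counter = 3
Counter reached 3 -> halt
Total steps = 3

3


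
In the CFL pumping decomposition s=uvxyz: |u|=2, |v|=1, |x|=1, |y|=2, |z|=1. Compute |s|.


|s| = |u| + |v| + |x| + |y| + |z|
= 2 + 1 + 1 + 2 + 1
= 3 + 1 + 3
= 4 + 3
= 7

7


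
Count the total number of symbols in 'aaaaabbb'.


String: 'aaaaabbb'
Counting characters:
  'a' appears 5 time(s)
  'b' appears 3 time(s)
Total length = 5 + 3 = 8

8


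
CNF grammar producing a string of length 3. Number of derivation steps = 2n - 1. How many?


Chomsky Normal Form derivation:
String length n = 3
Each step either:
  - Splits a nonterminal into two (n-1 such steps)
  - Converts a nonterminal to terminal (n such steps)
Total = (n-1) + n = 2n - 1
= 2(3) - 1
= 6 - 1
= 5

5


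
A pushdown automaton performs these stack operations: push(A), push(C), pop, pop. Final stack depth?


Tracing stack operations:
  push(A) -> stack = [A], depth=1
  push(C) -> stack = [A,C], depth=2
  pop -> removed C, stack = [A], depth=1
  pop -> removed A, stack = [], depth=0
Final depth = 0

0


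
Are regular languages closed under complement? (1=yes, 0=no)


Regular languages are closed under all standard operations:
- Union: Yes (product construction)
- Intersection: Yes (product construction)
- Complement: Yes (swap accept/reject)
- Concatenation: Yes (NFA construction)
Operation: complement -> Closed

1


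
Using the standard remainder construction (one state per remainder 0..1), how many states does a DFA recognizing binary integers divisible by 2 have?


Divisibility by 2 is tracked via the remainder mod 2: 0, 1, ..., 1
The construction assigns one state to each remainder
Number of remainders = 2

2


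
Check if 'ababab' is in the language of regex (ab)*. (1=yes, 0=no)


Pattern: (ab)*
String: 'ababab'
Pattern requires: zero or more repetitions of 'ab'
Pairs: ['ab', 'ab', 'ab']
All pairs are 'ab'? Yes
Result: 1

1


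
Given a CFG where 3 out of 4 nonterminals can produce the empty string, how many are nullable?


Nonterminals: {S, A, B, C}
A nonterminal is nullable if it can derive epsilon
Counting nullable nonterminals: 3
Total nullable = 3

3


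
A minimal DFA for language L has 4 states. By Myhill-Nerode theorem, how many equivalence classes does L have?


Myhill-Nerode theorem:
Number of equivalence classes = number of states in minimal DFA
Minimal DFA states = 4
Therefore equivalence classes = 4

4


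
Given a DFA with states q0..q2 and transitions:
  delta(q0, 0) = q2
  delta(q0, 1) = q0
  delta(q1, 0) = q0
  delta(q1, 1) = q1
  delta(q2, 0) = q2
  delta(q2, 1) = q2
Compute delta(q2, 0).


Looking up transition function:
delta(q2, 0) in the table
Row: q2, Column: 0
Result: q2

q2


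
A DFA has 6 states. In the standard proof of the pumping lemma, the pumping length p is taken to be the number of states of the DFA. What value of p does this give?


Pumping lemma for regular languages (standard proof):
Take p = |Q|, the number of DFA states.
Any string of length >= |Q| passes through |Q|+1 states while reading its first |Q| symbols,
so by pigeonhole some state repeats, giving the loop that can be pumped.
Here |Q| = 6
Therefore the proof uses p = 6

6


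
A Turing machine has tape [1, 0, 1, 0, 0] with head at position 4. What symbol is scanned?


Tape: [1, 0, 1, 0, 0]
Positions: 0 1 2 3 4
Values:    1 0 1 0 0
Head at position 4
tape[4] = 0

0


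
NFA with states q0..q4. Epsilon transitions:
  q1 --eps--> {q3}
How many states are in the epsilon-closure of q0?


Starting from q0
Initialize closure = {q0}
q0 has no outgoing epsilon transitions -> nothing to add
Final closure: {q0}
Size = 1

1


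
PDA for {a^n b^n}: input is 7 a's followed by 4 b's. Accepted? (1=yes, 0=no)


Language requires equal numbers of a's and b's
PDA pushes for each 'a', pops for each 'b'
Number of a's = 7
Number of b's = 4
7 != 4 -> Reject

0


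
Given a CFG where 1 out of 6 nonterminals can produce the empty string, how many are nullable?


Nonterminals: {S, A, B, C, D, E}
A nonterminal is nullable if it can derive epsilon
Counting nullable nonterminals: 1
Total nullable = 1

1


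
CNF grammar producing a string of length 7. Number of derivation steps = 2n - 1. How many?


Chomsky Normal Form derivation:
String length n = 7
Each step either:
  - Splits a nonterminal into two (n-1 such steps)
  - Converts a nonterminal to terminal (n such steps)
Total = (n-1) + n = 2n - 1
= 2(7) - 1
= 14 - 1
= 13

13


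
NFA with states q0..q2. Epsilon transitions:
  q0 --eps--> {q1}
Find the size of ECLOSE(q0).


Starting from q0
Initialize closure = {q0}
Follow epsilon from q0 -> add q1
Final closure: {q0, q1}
Size = 2

2


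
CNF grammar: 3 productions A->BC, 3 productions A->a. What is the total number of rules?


CNF allows two rule forms:
  A -> BC (binary): 3 rules
  A -> a (terminal): 3 rules
Total = 3 + 3 = 6

6


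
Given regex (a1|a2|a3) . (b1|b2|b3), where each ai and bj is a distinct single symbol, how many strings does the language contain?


First group: 3 alternatives
Second group: 3 alternatives
Concatenation: each choice from group 1 pairs with each from group 2
Total = 3 x 3 = 9

9


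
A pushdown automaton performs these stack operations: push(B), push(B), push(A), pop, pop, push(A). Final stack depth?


Tracing stack operations:
  push(B) -> stack = [B], depth=1
  push(B) -> stack = [B,B], depth=2
  push(A) -> stack = [B,B,A], depth=3
  pop -> removed A, stack = [B,B], depth=2
  pop -> removed B, stack = [B], depth=1
  push(A) -> stack = [B,A], depth=2
Final depth = 2

2


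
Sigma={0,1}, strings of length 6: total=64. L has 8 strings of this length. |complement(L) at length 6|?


Alphabet: {0,1}
String length: 6
Total strings of length 6 = 2^6 = 64
Strings in L = 8
Complement = total - |L|
= 64 - 8
= 56

56


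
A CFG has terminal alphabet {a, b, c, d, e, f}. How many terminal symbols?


Terminal symbols: a, b, c, d, e, f
Counting each: a (#1), b (#2), c (#3), d (#4), e (#5), f (#6)
Total = 6

6


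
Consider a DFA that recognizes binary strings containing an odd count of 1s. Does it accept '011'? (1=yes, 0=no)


DFA has 2 states: q_even (start, accept=no) and q_odd
Processing string '011' character by character:
  Position 0: read '0', 1-count=0 -> q_even (no change)
  Position 1: read '1', 1-count=1 -> q_odd
  Position 2: read '1', 1-count=2 -> q_even
Final state: q_even, total 1s = 2 (even); the DFA requires an odd count -> reject

0


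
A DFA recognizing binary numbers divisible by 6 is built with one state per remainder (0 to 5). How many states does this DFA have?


Divisibility by 6 is tracked via the remainder mod 6: 0, 1, ..., 5
The construction assigns one state to each remainder
Number of remainders = 6

6


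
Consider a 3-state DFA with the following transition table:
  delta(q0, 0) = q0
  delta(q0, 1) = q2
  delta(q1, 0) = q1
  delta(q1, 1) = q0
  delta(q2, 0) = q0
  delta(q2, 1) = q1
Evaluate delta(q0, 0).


Looking up transition function:
delta(q0, 0) in the table
Row: q0, Column: 0
Result: q0

q0


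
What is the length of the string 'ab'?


String: 'ab'
Counting characters:
  'a' appears 1 time(s)
  'b' appears 1 time(s)
Total length = 1 + 1 = 2

2


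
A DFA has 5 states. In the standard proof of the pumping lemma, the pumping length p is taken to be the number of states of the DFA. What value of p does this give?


Pumping lemma for regular languages (standard proof):
Take p = |Q|, the number of DFA states.
Any string of length >= |Q| passes through |Q|+1 states while reading its first |Q| symbols,
so by pigeonhole some state repeats, giving the loop that can be pumped.
Here |Q| = 5
Therefore the proof uses p = 5

5


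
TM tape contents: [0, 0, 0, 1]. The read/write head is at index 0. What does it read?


Tape: [0, 0, 0, 1]
Positions: 0 1 2 3
Values:    0 0 0 1
Head at position 0
tape[0] = 0

0


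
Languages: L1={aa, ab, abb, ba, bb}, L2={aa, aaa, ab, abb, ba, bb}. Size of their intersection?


L1 = {aa, ab, abb, ba, bb}
L2 = {aa, aaa, ab, abb, ba, bb}
Checking each string in L1 against L2:
  'aa': in L2? Yes
  'ab': in L2? Yes
  'abb': in L2? Yes
  'ba': in L2? Yes
  'bb': in L2? Yes
Intersection = {aa, ab, abb, ba, bb}
|L1 ∩ L2| = 5

5


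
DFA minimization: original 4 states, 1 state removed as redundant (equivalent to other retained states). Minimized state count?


Original DFA: 4 states
Redundant states removed: 1
Minimized states = original - removed
= 4 - 1
= 3

3


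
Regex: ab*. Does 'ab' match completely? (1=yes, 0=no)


Pattern: ab*
String: 'ab'
Pattern requires: exactly one 'a' followed by zero or more 'b's
First char is 'a' -> OK
Rest 'b': all b's? Yes
Result: 1

1


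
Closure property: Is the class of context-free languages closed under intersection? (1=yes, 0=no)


CFL closure properties:
  Closed under: union, concatenation, Kleene star
  NOT closed under: intersection, complement
Operation 'intersection' is in not-closed list -> No (not closed)

0


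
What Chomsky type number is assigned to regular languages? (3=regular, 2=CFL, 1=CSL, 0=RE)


Chomsky hierarchy levels:
  Type 3: Regular (DFA/NFA/regex)
  Type 2: Context-free (PDA)
  Type 1: Context-sensitive
  Type 0: Recursively enumerable (TM)
'regular' corresponds to Type 3

3


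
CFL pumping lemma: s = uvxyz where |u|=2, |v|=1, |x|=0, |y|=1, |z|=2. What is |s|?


|s| = |u| + |v| + |x| + |y| + |z|
= 2 + 1 + 0 + 1 + 2
= 3 + 0 + 3
= 3 + 3
= 6

6


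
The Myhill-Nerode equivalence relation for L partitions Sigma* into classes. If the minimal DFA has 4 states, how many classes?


Myhill-Nerode theorem:
Number of equivalence classes = number of states in minimal DFA
Minimal DFA states = 4
Therefore equivalence classes = 4

4


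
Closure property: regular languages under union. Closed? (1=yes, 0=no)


Regular languages are closed under:
- Union (DFA product construction)
- Intersection (DFA product construction)
- Complement (swap accept/reject states)
- Concatenation (NFA construction)
- Kleene star (NFA construction)
union is in this list
Therefore: closed

1


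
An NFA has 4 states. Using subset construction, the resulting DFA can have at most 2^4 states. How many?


NFA has 4 states
Subset construction: each DFA state = subset of NFA states
Maximum subsets = 2^4
2^4 = 16

16


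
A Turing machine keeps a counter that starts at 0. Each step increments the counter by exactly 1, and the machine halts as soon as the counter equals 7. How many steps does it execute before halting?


Counter starts at 0. Counting sequence:
  Step 1: counter = 1
  Step 2: counter = 2
  Step 3: counter = 3
  Step 4: counter = 4
  Step 5: counter = 5
  Step 6: counter = 6
  Step 7: counter = 7
Counter reached 7 -> halt
Total steps = 7

7


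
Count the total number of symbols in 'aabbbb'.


String: 'aabbbb'
Counting characters:
  'a' appears 2 time(s)
  'b' appears 4 time(s)
Total length = 2 + 4 = 6

6


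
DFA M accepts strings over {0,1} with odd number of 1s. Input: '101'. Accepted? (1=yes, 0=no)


DFA has 2 states: q_even (start, accept=no) and q_odd
Processing string '101' character by character:
  Position 0: read '1', 1-count=1 -> q_odd
  Position 1: read '0', 1-count=1 -> q_odd (no change)
  Position 2: read '1', 1-count=2 -> q_even
Final state: q_even, total 1s = 2 (even); the DFA requires an odd count -> reject

0


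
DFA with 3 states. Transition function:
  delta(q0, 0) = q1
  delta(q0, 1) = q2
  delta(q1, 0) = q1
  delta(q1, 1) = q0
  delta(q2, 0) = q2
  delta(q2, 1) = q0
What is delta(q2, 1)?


Looking up transition function:
delta(q2, 1) in the table
Row: q2, Column: 1
Result: q0

q0


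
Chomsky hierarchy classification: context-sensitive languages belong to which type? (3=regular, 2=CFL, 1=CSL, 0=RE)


Chomsky hierarchy levels:
  Type 3: Regular (DFA/NFA/regex)
  Type 2: Context-free (PDA)
  Type 1: Context-sensitive
  Type 0: Recursively enumerable (TM)
'context-sensitive' corresponds to Type 1

1


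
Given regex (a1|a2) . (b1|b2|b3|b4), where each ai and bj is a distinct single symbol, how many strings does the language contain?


First group: 2 alternatives
Second group: 4 alternatives
Concatenation: each choice from group 1 pairs with each from group 2
Total = 2 x 4 = 8

8


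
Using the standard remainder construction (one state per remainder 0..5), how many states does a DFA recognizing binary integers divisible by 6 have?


Divisibility by 6 is tracked via the remainder mod 6: 0, 1, ..., 5
The construction assigns one state to each remainder
Number of remainders = 6

6


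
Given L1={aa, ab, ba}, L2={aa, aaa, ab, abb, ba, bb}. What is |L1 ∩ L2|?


L1 = {aa, ab, ba}
L2 = {aa, aaa, ab, abb, ba, bb}
Checking each string in L1 against L2:
  'aa': in L2? Yes
  'ab': in L2? Yes
  'ba': in L2? Yes
Intersection = {aa, ab, ba}
|L1 ∩ L2| = 3

3


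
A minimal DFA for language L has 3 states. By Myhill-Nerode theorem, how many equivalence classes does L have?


Myhill-Nerode theorem:
Number of equivalence classes = number of states in minimal DFA
Minimal DFA states = 3
Therefore equivalence classes = 3

3


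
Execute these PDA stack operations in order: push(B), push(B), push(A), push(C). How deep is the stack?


Tracing stack operations:
  push(B) -> stack = [B], depth=1
  push(B) -> stack = [B,B], depth=2
  push(A) -> stack = [B,B,A], depth=3
  push(C) -> stack = [B,B,A,C], depth=4
Final depth = 4

4


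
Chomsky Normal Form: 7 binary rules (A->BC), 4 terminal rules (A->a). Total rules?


CNF allows two rule forms:
  A -> BC (binary): 7 rules
  A -> a (terminal): 4 rules
Total = 7 + 4 = 11

11


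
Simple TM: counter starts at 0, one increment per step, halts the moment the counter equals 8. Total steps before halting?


Counter starts at 0. Counting sequence:
  Step 1: counter = 1
  Step 2: counter = 2
  Step 3: counter = 3
  Step 4: counter = 4
  Step 5: counter = 5
  Step 6: counter = 6
  Step 7: counter = 7
  Step 8: counter = 8
Counter reached 8 -> halt
Total steps = 8

8


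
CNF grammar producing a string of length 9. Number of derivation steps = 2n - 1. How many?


Chomsky Normal Form derivation:
String length n = 9
Each step either:
  - Splits a nonterminal into two (n-1 such steps)
  - Converts a nonterminal to terminal (n such steps)
Total = (n-1) + n = 2n - 1
= 2(9) - 1
= 18 - 1
= 17

17


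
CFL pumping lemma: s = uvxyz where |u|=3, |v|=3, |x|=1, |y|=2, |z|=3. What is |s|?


|s| = |u| + |v| + |x| + |y| + |z|
= 3 + 3 + 1 + 2 + 3
= 6 + 1 + 5
= 7 + 5
= 12

12


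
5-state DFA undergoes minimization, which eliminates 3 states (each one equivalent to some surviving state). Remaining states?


Original DFA: 5 states
Redundant states removed: 3
Minimized states = original - removed
= 5 - 3
= 2

2


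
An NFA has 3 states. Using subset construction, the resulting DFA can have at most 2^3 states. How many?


NFA has 3 states
Subset construction: each DFA state = subset of NFA states
Maximum subsets = 2^3
2^3 = 8

8


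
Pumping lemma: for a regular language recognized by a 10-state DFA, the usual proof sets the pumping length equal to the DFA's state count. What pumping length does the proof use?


Pumping lemma for regular languages (standard proof):
Take p = |Q|, the number of DFA states.
Any string of length >= |Q| passes through |Q|+1 states while reading its first |Q| symbols,
so by pigeonhole some state repeats, giving the loop that can be pumped.
Here |Q| = 10
Therefore the proof uses p = 10

10


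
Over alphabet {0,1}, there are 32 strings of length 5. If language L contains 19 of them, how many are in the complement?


Alphabet: {0,1}
String length: 5
Total strings of length 5 = 2^5 = 32
Strings in L = 19
Complement = total - |L|
= 32 - 19
= 13

13


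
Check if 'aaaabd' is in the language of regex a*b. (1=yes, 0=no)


Pattern: a*b
String: 'aaaabd'
Pattern requires: zero or more 'a's followed by exactly one 'b'
Found 4 leading 'a's
Remaining: 'bd'
Remaining is not 'b' -> no match
Result: 0

0


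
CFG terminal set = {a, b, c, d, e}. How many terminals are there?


Terminal symbols: a, b, c, d, e
Counting each: a (#1), b (#2), c (#3), d (#4), e (#5)
Total = 5

5


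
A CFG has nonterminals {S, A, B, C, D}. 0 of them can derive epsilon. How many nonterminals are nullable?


Nonterminals: {S, A, B, C, D}
A nonterminal is nullable if it can derive epsilon
Counting nullable nonterminals: 0
Total nullable = 0

0


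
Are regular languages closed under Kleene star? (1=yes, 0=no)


Regular languages are closed under:
- Union (DFA product construction)
- Intersection (DFA product construction)
- Complement (swap accept/reject states)
- Concatenation (NFA construction)
- Kleene star (NFA construction)
Kleene star is in this list
Therefore: closed

1


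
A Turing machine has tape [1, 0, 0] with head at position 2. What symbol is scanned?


Tape: [1, 0, 0]
Positions: 0 1 2
Values:    1 0 0
Head at position 2
tape[2] = 0

0


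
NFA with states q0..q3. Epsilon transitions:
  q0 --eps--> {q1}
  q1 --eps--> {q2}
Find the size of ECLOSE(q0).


Starting from q0
Initialize closure = {q0}
Follow epsilon from q0 -> add q1
Follow epsilon from q1 -> add q2
Final closure: {q0, q1, q2}
Size = 3

3


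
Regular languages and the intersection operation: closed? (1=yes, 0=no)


Regular languages are closed under all standard operations:
- Union: Yes (product construction)
- Intersection: Yes (product construction)
- Complement: Yes (swap accept/reject)
- Concatenation: Yes (NFA construction)
Operation: intersection -> Closed

1


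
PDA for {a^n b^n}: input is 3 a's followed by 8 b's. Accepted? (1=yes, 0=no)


Language requires equal numbers of a's and b's
PDA pushes for each 'a', pops for each 'b'
Number of a's = 3
Number of b's = 8
3 != 8 -> Reject

0


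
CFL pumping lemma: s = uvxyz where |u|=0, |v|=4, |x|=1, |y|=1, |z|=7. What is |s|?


|s| = |u| + |v| + |x| + |y| + |z|
= 0 + 4 + 1 + 1 + 7
= 4 + 1 + 8
= 5 + 8
= 13

13


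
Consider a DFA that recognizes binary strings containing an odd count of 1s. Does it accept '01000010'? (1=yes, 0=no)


DFA has 2 states: q_even (start, accept=no) and q_odd
Processing string '01000010' character by character:
  Position 0: read '0', 1-count=0 -> q_even (no change)
  Position 1: read '1', 1-count=1 -> q_odd
  Position 2: read '0', 1-count=1 -> q_odd (no change)
  Position 3: read '0', 1-count=1 -> q_odd (no change)
  Position 4: read '0', 1-count=1 -> q_odd (no change)
  Position 5: read '0', 1-count=1 -> q_odd (no change)
  Position 6: read '1', 1-count=2 -> q_even
  Position 7: read '0', 1-count=2 -> q_even (no change)
Final state: q_even, total 1s = 2 (even); the DFA requires an odd count -> reject

0


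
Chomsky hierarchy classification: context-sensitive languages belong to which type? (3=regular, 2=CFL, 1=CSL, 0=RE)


Chomsky hierarchy levels:
  Type 3: Regular (DFA/NFA/regex)
  Type 2: Context-free (PDA)
  Type 1: Context-sensitive
  Type 0: Recursively enumerable (TM)
'context-sensitive' corresponds to Type 1

1


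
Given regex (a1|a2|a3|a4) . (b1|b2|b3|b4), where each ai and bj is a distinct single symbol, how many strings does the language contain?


First group: 4 alternatives
Second group: 4 alternatives
Concatenation: each choice from group 1 pairs with each from group 2
Total = 4 x 4 = 16

16


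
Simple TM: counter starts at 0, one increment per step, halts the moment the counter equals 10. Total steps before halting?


Counter starts at 0. Counting sequence:
  Step 1: counter = 1
  Step 2: counter = 2
  Step 3: counter = 3
  Step 4: counter = 4
  Step 5: counter = 5
  Step 6: counter = 6
  ...
  Step 10: counter = 10
Counter reached 10 -> halt
Total steps = 10

10


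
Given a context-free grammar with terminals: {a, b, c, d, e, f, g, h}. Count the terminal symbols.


Terminal symbols: a, b, c, d, e, f, g, h
Counting each: a (#1), b (#2), c (#3), d (#4), e (#5), f (#6), g (#7), h (#8)
Total = 8

8


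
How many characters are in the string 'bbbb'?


String: 'bbbb'
Counting characters:
  'b' appears 4 time(s)
Total length = 0 + 4 = 4

4


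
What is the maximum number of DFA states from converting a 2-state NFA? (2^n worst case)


NFA has 2 states
Subset construction: each DFA state = subset of NFA states
Maximum subsets = 2^2
2^2 = 4

4


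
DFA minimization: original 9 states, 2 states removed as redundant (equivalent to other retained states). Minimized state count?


Original DFA: 9 states
Redundant states removed: 2
Minimized states = original - removed
= 9 - 2
= 7

7


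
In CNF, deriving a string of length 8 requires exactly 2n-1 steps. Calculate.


Chomsky Normal Form derivation:
String length n = 8
Each step either:
  - Splits a nonterminal into two (n-1 such steps)
  - Converts a nonterminal to terminal (n such steps)
Total = (n-1) + n = 2n - 1
= 2(8) - 1
= 16 - 1
= 15

15


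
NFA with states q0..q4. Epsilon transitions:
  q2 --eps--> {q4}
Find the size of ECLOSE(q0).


Starting from q0
Initialize closure = {q0}
q0 has no outgoing epsilon transitions -> nothing to add
Final closure: {q0}
Size = 1

1


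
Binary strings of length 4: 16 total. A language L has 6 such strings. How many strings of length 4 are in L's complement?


Alphabet: {0,1}
String length: 4
Total strings of length 4 = 2^4 = 16
Strings in L = 6
Complement = total - |L|
= 16 - 6
= 10

10


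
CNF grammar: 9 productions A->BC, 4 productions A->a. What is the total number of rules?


CNF allows two rule forms:
  A -> BC (binary): 9 rules
  A -> a (terminal): 4 rules
Total = 9 + 4 = 13

13


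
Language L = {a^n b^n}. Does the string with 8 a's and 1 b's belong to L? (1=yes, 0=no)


Language requires equal numbers of a's and b's
PDA pushes for each 'a', pops for each 'b'
Number of a's = 8
Number of b's = 1
8 != 1 -> Reject

0


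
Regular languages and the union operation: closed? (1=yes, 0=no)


Regular languages are closed under all standard operations:
- Union: Yes (product construction)
- Intersection: Yes (product construction)
- Complement: Yes (swap accept/reject)
- Concatenation: Yes (NFA construction)
Operation: union -> Closed

1


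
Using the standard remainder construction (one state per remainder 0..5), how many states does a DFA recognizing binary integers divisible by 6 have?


Divisibility by 6 is tracked via the remainder mod 6: 0, 1, ..., 5
The construction assigns one state to each remainder
Number of remainders = 6

6


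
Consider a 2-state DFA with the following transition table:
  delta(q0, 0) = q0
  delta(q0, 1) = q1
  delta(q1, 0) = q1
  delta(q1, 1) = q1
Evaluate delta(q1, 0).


Looking up transition function:
delta(q1, 0) in the table
Row: q1, Column: 0
Result: q1

q1


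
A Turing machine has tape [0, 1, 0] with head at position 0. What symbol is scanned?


Tape: [0, 1, 0]
Positions: 0 1 2
Values:    0 1 0
Head at position 0
tape[0] = 0

0


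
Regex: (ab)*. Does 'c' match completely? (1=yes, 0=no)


Pattern: (ab)*
String: 'c'
Pattern requires: zero or more repetitions of 'ab'
Length 1 is odd -> cannot be (ab)* -> no match
Result: 0

0


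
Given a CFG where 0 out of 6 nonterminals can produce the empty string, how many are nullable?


Nonterminals: {S, A, B, C, D, E}
A nonterminal is nullable if it can derive epsilon
Counting nullable nonterminals: 0
Total nullable = 0

0


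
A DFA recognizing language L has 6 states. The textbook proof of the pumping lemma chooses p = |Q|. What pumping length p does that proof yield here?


Pumping lemma for regular languages (standard proof):
Take p = |Q|, the number of DFA states.
Any string of length >= |Q| passes through |Q|+1 states while reading its first |Q| symbols,
so by pigeonhole some state repeats, giving the loop that can be pumped.
Here |Q| = 6
Therefore the proof uses p = 6

6


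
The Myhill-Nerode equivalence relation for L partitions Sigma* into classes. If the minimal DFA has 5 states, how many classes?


Myhill-Nerode theorem:
Number of equivalence classes = number of states in minimal DFA
Minimal DFA states = 5
Therefore equivalence classes = 5

5


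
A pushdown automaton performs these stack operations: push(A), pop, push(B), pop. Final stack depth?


Tracing stack operations:
  push(A) -> stack = [A], depth=1
  pop -> removed A, stack = [], depth=0
  push(B) -> stack = [B], depth=1
  pop -> removed B, stack = [], depth=0
Final depth = 0

0


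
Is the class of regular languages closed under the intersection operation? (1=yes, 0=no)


Regular languages are closed under:
- Union (DFA product construction)
- Intersection (DFA product construction)
- Complement (swap accept/reject states)
- Concatenation (NFA construction)
- Kleene star (NFA construction)
intersection is in this list
Therefore: closed

1


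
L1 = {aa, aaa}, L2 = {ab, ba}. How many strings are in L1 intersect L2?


L1 = {aa, aaa}
L2 = {ab, ba}
Checking each string in L1 against L2:
  'aa': in L2? No
  'aaa': in L2? No
Intersection = {}
|L1 ∩ L2| = 0

0


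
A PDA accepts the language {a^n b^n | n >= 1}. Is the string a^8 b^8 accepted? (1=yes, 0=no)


Language requires equal numbers of a's and b's
PDA pushes for each 'a', pops for each 'b'
Number of a's = 8
Number of b's = 8
8 == 8 -> Accept

1


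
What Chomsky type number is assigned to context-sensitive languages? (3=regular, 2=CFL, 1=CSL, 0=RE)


Chomsky hierarchy levels:
  Type 3: Regular (DFA/NFA/regex)
  Type 2: Context-free (PDA)
  Type 1: Context-sensitive
  Type 0: Recursively enumerable (TM)
'context-sensitive' corresponds to Type 1

1


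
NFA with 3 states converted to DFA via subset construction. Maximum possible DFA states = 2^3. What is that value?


NFA has 3 states
Subset construction: each DFA state = subset of NFA states
Maximum subsets = 2^3
2^3 = 8

8


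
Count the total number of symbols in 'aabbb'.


String: 'aabbb'
Counting characters:
  'a' appears 2 time(s)
  'b' appears 3 time(s)
Total length = 2 + 3 = 5

5


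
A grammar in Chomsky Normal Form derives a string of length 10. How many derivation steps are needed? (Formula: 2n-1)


Chomsky Normal Form derivation:
String length n = 10
Each step either:
  - Splits a nonterminal into two (n-1 such steps)
  - Converts a nonterminal to terminal (n such steps)
Total = (n-1) + n = 2n - 1
= 2(10) - 1
= 20 - 1
= 19

19


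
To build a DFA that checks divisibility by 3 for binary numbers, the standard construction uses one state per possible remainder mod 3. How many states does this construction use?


Divisibility by 3 is tracked via the remainder mod 3: 0, 1, ..., 2
The construction assigns one state to each remainder
Number of remainders = 3

3


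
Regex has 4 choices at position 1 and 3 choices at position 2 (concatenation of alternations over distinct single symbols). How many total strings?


First group: 4 alternatives
Second group: 3 alternatives
Concatenation: each choice from group 1 pairs with each from group 2
Total = 4 x 3 = 12

12


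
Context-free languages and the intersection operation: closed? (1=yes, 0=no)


CFL closure properties:
  Closed under: union, concatenation, Kleene star
  NOT closed under: intersection, complement
Operation 'intersection' is in not-closed list -> No (not closed)

0


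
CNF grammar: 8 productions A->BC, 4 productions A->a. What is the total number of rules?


CNF allows two rule forms:
  A -> BC (binary): 8 rules
  A -> a (terminal): 4 rules
Total = 8 + 4 = 12

12


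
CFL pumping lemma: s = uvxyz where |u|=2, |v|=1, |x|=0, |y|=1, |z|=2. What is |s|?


|s| = |u| + |v| + |x| + |y| + |z|
= 2 + 1 + 0 + 1 + 2
= 3 + 0 + 3
= 3 + 3
= 6

6


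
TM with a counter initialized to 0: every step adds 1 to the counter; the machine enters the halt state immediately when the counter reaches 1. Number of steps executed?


Counter starts at 0. Counting sequence:
  Step 1: counter = 1
Counter reached 1 -> halt
Total steps = 1

1


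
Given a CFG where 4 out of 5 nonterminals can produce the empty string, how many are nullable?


Nonterminals: {S, A, B, C, D}
A nonterminal is nullable if it can derive epsilon
Counting nullable nonterminals: 4
Total nullable = 4

4


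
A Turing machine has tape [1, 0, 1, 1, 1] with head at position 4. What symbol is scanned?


Tape: [1, 0, 1, 1, 1]
Positions: 0 1 2 3 4
Values:    1 0 1 1 1
Head at position 4
tape[4] = 1

1


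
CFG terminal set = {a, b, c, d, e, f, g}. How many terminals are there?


Terminal symbols: a, b, c, d, e, f, g
Counting each: a (#1), b (#2), c (#3), d (#4), e (#5), f (#6), g (#7)
Total = 7

7


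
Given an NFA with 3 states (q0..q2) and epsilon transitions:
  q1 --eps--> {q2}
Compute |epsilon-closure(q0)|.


Starting from q0
Initialize closure = {q0}
q0 has no outgoing epsilon transitions -> nothing to add
Final closure: {q0}
Size = 1

1


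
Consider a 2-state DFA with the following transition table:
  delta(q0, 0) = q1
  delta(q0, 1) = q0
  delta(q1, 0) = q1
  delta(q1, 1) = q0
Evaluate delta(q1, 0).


Looking up transition function:
delta(q1, 0) in the table
Row: q1, Column: 0
Result: q1

q1


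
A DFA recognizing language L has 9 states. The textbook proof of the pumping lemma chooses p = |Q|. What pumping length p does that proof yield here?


Pumping lemma for regular languages (standard proof):
Take p = |Q|, the number of DFA states.
Any string of length >= |Q| passes through |Q|+1 states while reading its first |Q| symbols,
so by pigeonhole some state repeats, giving the loop that can be pumped.
Here |Q| = 9
Therefore the proof uses p = 9

9


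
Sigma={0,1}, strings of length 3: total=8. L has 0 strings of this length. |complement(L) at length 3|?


Alphabet: {0,1}
String length: 3
Total strings of length 3 = 2^3 = 8
Strings in L = 0
Complement = total - |L|
= 8 - 0
= 8

8


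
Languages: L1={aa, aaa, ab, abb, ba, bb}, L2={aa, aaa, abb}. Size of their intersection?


L1 = {aa, aaa, ab, abb, ba, bb}
L2 = {aa, aaa, abb}
Checking each string in L1 against L2:
  'aa': in L2? Yes
  'aaa': in L2? Yes
  'ab': in L2? No
  'abb': in L2? Yes
  'ba': in L2? No
  'bb': in L2? No
Intersection = {aa, aaa, abb}
|L1 ∩ L2| = 3

3


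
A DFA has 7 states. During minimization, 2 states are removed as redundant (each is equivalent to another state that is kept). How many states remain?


Original DFA: 7 states
Redundant states removed: 2
Minimized states = original - removed
= 7 - 2
= 5

5


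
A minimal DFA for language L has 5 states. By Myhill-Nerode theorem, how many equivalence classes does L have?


Myhill-Nerode theorem:
Number of equivalence classes = number of states in minimal DFA
Minimal DFA states = 5
Therefore equivalence classes = 5

5


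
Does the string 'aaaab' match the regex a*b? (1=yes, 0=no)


Pattern: a*b
String: 'aaaab'
Pattern requires: zero or more 'a's followed by exactly one 'b'
Found 4 leading 'a's
Remaining: 'b'
Remaining is exactly 'b' -> match
Result: 1

1


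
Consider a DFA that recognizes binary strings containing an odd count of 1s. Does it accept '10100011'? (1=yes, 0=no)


DFA has 2 states: q_even (start, accept=no) and q_odd
Processing string '10100011' character by character:
  Position 0: read '1', 1-count=1 -> q_odd
  Position 1: read '0', 1-count=1 -> q_odd (no change)
  Position 2: read '1', 1-count=2 -> q_even
  Position 3: read '0', 1-count=2 -> q_even (no change)
  Position 4: read '0', 1-count=2 -> q_even (no change)
  Position 5: read '0', 1-count=2 -> q_even (no change)
  Position 6: read '1', 1-count=3 -> q_odd
  Position 7: read '1', 1-count=4 -> q_even
Final state: q_even, total 1s = 4 (even); the DFA requires an odd count -> reject

0


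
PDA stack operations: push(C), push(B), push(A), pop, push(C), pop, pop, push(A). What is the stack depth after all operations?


Tracing stack operations:
  push(C) -> stack = [C], depth=1
  push(B) -> stack = [C,B], depth=2
  push(A) -> stack = [C,B,A], depth=3
  pop -> removed A, stack = [C,B], depth=2
  push(C) -> stack = [C,B,C], depth=3
  pop -> removed C, stack = [C,B], depth=2
  pop -> removed B, stack = [C], depth=1
  push(A) -> stack = [C,A], depth=2
Final depth = 2

2


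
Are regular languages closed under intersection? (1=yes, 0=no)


Regular languages are closed under:
- Union (DFA product construction)
- Intersection (DFA product construction)
- Complement (swap accept/reject states)
- Concatenation (NFA construction)
- Kleene star (NFA construction)
intersection is in this list
Therefore: closed

1


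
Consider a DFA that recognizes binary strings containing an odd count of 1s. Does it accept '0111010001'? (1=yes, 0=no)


DFA has 2 states: q_even (start, accept=no) and q_odd
Processing string '0111010001' character by character:
  Position 0: read '0', 1-count=0 -> q_even (no change)
  Position 1: read '1', 1-count=1 -> q_odd
  Position 2: read '1', 1-count=2 -> q_even
  Position 3: read '1', 1-count=3 -> q_odd
  Position 4: read '0', 1-count=3 -> q_odd (no change)
  Position 5: read '1', 1-count=4 -> q_even
  Position 6: read '0', 1-count=4 -> q_even (no change)
  Position 7: read '0', 1-count=4 -> q_even (no change)
  Position 8: read '0', 1-count=4 -> q_even (no change)
  Position 9: read '1', 1-count=5 -> q_odd
Final state: q_odd, total 1s = 5 (odd); the DFA requires an odd count -> accept

1


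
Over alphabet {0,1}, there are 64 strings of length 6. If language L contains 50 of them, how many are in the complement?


Alphabet: {0,1}
String length: 6
Total strings of length 6 = 2^6 = 64
Strings in L = 50
Complement = total - |L|
= 64 - 50
= 14

14


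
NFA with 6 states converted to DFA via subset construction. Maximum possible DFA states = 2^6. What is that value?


NFA has 6 states
Subset construction: each DFA state = subset of NFA states
Maximum subsets = 2^6
2^6 = 64

64


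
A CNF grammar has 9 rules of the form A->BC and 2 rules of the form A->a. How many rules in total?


CNF allows two rule forms:
  A -> BC (binary): 9 rules
  A -> a (terminal): 2 rules
Total = 9 + 2 = 11

11


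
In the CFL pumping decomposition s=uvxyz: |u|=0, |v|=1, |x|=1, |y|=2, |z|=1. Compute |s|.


|s| = |u| + |v| + |x| + |y| + |z|
= 0 + 1 + 1 + 2 + 1
= 1 + 1 + 3
= 2 + 3
= 5

5


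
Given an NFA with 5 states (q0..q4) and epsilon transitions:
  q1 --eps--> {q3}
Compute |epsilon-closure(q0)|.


Starting from q0
Initialize closure = {q0}
q0 has no outgoing epsilon transitions -> nothing to add
Final closure: {q0}
Size = 1

1


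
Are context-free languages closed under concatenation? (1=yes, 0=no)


CFL closure properties:
  Closed under: union, concatenation, Kleene star
  NOT closed under: intersection, complement
Operation 'concatenation' is in closed list -> Yes (closed)

1


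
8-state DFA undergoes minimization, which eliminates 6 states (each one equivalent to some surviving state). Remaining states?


Original DFA: 8 states
Redundant states removed: 6
Minimized states = original - removed
= 8 - 6
= 2

2


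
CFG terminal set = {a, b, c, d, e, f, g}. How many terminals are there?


Terminal symbols: a, b, c, d, e, f, g
Counting each: a (#1), b (#2), c (#3), d (#4), e (#5), f (#6), g (#7)
Total = 7

7


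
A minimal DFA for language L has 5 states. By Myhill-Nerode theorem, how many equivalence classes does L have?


Myhill-Nerode theorem:
Number of equivalence classes = number of states in minimal DFA
Minimal DFA states = 5
Therefore equivalence classes = 5

5


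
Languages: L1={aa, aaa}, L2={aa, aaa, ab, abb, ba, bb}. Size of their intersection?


L1 = {aa, aaa}
L2 = {aa, aaa, ab, abb, ba, bb}
Checking each string in L1 against L2:
  'aa': in L2? Yes
  'aaa': in L2? Yes
Intersection = {aa, aaa}
|L1 ∩ L2| = 2

2


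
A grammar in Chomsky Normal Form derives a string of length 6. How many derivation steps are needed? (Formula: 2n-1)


Chomsky Normal Form derivation:
String length n = 6
Each step either:
  - Splits a nonterminal into two (n-1 such steps)
  - Converts a nonterminal to terminal (n such steps)
Total = (n-1) + n = 2n - 1
= 2(6) - 1
= 12 - 1
= 11

11
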